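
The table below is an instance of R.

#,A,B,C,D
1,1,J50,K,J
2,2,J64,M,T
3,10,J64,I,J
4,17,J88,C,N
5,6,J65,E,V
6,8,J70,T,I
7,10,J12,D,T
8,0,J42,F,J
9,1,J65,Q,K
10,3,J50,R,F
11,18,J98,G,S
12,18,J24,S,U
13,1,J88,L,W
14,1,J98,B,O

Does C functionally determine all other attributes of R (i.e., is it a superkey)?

All 14 rows have distinct C values, so C → (all attributes) holds and C is a superkey.

Yes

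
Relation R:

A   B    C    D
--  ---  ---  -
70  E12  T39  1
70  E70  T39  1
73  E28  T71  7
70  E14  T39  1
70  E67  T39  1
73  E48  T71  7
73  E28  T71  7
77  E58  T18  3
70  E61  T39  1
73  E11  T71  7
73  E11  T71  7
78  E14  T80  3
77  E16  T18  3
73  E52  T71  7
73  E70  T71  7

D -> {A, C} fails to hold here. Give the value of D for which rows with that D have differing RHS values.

3

D=1: 5 rows → {A,C} = (70, T39), (70, T39), (70, T39), (70, T39), (70, T39) ✓
D=7: 7 rows → {A,C} = (73, T71), (73, T71), (73, T71), (73, T71), (73, T71), (73, T71), (73, T71) ✓
D=3: 3 rows → {A,C} takes values {(77, T18), (78, T80)} — violation
The only D value with inconsistent RHS is D=3.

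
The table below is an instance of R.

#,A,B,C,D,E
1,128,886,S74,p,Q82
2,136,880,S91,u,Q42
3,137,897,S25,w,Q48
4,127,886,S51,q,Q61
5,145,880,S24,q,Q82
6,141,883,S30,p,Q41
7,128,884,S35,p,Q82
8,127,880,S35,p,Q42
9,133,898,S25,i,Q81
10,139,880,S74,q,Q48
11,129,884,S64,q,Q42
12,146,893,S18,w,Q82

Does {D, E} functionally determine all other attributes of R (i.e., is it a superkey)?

Rows 1 and 7 have the same {D, E} value (D=p, E=Q82) but are distinct tuples, so {D, E} does not determine every attribute — not a superkey.

No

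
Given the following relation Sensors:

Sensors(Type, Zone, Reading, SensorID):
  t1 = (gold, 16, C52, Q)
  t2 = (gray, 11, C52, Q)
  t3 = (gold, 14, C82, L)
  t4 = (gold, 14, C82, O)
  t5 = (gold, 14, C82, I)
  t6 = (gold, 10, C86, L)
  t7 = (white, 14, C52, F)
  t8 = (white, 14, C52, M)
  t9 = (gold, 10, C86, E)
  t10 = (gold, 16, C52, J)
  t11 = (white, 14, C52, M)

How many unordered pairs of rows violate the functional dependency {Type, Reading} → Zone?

(Type=gold, Reading=C52): all 2 rows agree on Zone — 0 pairs.
(Type=gold, Reading=C82): all 3 rows agree on Zone — 0 pairs.
(Type=gold, Reading=C86): all 2 rows agree on Zone — 0 pairs.
(Type=white, Reading=C52): all 3 rows agree on Zone — 0 pairs.

0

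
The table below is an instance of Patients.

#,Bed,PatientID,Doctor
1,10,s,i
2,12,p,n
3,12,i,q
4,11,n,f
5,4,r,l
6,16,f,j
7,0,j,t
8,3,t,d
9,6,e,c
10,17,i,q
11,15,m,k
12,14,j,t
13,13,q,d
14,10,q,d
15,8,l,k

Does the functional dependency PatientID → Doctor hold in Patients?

Yes

PatientID=s: row 1 → Doctor = i ✓
PatientID=p: row 2 → Doctor = n ✓
PatientID=i: rows 3, 10 → Doctor = q, q ✓
PatientID=n: row 4 → Doctor = f ✓
PatientID=r: row 5 → Doctor = l ✓
PatientID=f: row 6 → Doctor = j ✓
PatientID=j: rows 7, 12 → Doctor = t, t ✓
PatientID=t: row 8 → Doctor = d ✓
PatientID=e: row 9 → Doctor = c ✓
PatientID=m: row 11 → Doctor = k ✓
PatientID=q: rows 13, 14 → Doctor = d, d ✓
PatientID=l: row 15 → Doctor = k ✓
Every PatientID value is associated with a single Doctor value, so PatientID → Doctor holds.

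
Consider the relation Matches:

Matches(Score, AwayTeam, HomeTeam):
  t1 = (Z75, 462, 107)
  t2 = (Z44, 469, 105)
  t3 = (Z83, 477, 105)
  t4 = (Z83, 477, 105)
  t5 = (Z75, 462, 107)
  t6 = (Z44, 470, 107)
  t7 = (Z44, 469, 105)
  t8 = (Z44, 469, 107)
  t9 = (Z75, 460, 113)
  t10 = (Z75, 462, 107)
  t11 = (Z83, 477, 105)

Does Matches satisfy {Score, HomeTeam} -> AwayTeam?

No

(Score=Z75, HomeTeam=107): rows 1, 5, 10 → AwayTeam = 462, 462, 462 ✓
(Score=Z44, HomeTeam=105): rows 2, 7 → AwayTeam = 469, 469 ✓
(Score=Z83, HomeTeam=105): rows 3, 4, 11 → AwayTeam = 477, 477, 477 ✓
(Score=Z44, HomeTeam=107): rows 6, 8 → AwayTeam takes values {470, 469} — violation
(Score=Z75, HomeTeam=113): row 9 → AwayTeam = 460 ✓
Two rows agree on {Score, HomeTeam} but differ on AwayTeam, so {Score, HomeTeam} -> AwayTeam does not hold.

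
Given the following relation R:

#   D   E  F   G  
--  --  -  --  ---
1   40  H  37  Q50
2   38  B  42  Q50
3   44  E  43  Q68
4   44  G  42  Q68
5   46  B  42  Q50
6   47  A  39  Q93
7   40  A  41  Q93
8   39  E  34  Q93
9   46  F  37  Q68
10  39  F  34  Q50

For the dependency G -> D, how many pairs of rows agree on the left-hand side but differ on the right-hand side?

11

G=Q50: violating pairs (1,2), (1,5), (1,10), (2,5), (2,10), (5,10) — 6 pairs.
G=Q68: violating pairs (3,9), (4,9) — 2 pairs.
G=Q93: violating pairs (6,7), (6,8), (7,8) — 3 pairs.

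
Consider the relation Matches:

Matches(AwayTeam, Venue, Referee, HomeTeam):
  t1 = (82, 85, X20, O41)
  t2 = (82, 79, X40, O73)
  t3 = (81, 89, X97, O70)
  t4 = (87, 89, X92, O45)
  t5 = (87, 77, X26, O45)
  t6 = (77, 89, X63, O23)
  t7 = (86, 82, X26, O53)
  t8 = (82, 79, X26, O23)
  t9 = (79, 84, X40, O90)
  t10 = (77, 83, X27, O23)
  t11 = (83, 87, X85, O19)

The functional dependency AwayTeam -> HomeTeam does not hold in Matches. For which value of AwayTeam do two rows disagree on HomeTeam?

AwayTeam=82: rows 1, 2, 8 → HomeTeam takes values {O41, O73, O23} — violation
AwayTeam=81: row 3 → HomeTeam = O70 ✓
AwayTeam=87: rows 4, 5 → HomeTeam = O45, O45 ✓
AwayTeam=77: rows 6, 10 → HomeTeam = O23, O23 ✓
AwayTeam=86: row 7 → HomeTeam = O53 ✓
AwayTeam=79: row 9 → HomeTeam = O90 ✓
AwayTeam=83: row 11 → HomeTeam = O19 ✓
The only AwayTeam value with inconsistent HomeTeam is AwayTeam=82.

82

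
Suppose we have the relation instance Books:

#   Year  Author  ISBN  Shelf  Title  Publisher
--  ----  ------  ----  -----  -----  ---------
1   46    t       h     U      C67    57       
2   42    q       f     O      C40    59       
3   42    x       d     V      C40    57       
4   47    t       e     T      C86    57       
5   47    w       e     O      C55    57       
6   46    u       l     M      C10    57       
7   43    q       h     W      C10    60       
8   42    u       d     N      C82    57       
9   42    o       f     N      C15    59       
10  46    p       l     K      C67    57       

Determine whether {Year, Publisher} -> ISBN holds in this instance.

(Year=46, Publisher=57): rows 1, 6, 10 → ISBN takes values {h, l} — violation
(Year=42, Publisher=59): rows 2, 9 → ISBN = f, f ✓
(Year=42, Publisher=57): rows 3, 8 → ISBN = d, d ✓
(Year=47, Publisher=57): rows 4, 5 → ISBN = e, e ✓
(Year=43, Publisher=60): row 7 → ISBN = h ✓
Two rows agree on {Year, Publisher} but differ on ISBN, so {Year, Publisher} -> ISBN does not hold.

No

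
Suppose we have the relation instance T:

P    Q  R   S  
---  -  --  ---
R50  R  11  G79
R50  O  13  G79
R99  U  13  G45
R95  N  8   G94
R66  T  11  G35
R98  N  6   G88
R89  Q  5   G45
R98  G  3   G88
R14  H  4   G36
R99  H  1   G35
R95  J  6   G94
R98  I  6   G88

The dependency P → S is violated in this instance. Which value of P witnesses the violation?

P=R50: 2 rows → S = G79, G79 ✓
P=R99: 2 rows → S takes values {G45, G35} — violation
P=R95: 2 rows → S = G94, G94 ✓
P=R66: 1 row → S = G35 ✓
P=R98: 3 rows → S = G88, G88, G88 ✓
P=R89: 1 row → S = G45 ✓
P=R14: 1 row → S = G36 ✓
The only P value with inconsistent S is P=R99.

R99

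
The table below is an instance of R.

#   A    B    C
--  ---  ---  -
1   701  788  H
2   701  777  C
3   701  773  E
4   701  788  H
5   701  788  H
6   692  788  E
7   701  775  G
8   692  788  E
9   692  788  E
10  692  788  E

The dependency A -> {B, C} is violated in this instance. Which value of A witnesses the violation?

A=701: rows 1, 2, 3, 4, 5, 7 → {B,C} takes values {(788, H), (777, C), (773, E), (775, G)} — violation
A=692: rows 6, 8, 9, 10 → {B,C} = (788, E), (788, E), (788, E), (788, E) ✓
The only A value with inconsistent RHS is A=701.

701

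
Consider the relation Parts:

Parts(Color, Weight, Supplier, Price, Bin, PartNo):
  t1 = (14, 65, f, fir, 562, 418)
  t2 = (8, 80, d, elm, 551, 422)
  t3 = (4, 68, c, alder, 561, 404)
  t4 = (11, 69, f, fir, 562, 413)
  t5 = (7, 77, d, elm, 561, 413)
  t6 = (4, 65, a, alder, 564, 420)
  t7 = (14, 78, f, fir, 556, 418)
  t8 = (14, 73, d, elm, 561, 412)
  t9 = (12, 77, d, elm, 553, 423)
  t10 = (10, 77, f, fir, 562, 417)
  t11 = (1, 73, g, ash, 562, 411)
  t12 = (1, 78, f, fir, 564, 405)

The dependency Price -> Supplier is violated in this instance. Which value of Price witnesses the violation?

alder

Price=fir: rows 1, 4, 7, 10, 12 → Supplier = f, f, f, f, f ✓
Price=elm: rows 2, 5, 8, 9 → Supplier = d, d, d, d ✓
Price=alder: rows 3, 6 → Supplier takes values {c, a} — violation
Price=ash: row 11 → Supplier = g ✓
The only Price value with inconsistent Supplier is Price=alder.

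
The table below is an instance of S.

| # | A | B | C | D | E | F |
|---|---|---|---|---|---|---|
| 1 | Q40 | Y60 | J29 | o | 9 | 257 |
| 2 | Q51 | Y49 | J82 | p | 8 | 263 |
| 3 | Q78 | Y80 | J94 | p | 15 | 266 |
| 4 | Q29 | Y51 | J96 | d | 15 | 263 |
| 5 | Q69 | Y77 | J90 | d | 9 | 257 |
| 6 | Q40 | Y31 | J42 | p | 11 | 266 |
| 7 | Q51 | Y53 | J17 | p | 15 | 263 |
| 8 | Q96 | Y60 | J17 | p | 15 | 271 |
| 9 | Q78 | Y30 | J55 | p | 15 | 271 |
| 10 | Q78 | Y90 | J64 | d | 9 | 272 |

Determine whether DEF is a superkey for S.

Rows 8 and 9 have the same DEF value (D=p, E=15, F=271) but are distinct tuples, so DEF does not determine every attribute — not a superkey.

No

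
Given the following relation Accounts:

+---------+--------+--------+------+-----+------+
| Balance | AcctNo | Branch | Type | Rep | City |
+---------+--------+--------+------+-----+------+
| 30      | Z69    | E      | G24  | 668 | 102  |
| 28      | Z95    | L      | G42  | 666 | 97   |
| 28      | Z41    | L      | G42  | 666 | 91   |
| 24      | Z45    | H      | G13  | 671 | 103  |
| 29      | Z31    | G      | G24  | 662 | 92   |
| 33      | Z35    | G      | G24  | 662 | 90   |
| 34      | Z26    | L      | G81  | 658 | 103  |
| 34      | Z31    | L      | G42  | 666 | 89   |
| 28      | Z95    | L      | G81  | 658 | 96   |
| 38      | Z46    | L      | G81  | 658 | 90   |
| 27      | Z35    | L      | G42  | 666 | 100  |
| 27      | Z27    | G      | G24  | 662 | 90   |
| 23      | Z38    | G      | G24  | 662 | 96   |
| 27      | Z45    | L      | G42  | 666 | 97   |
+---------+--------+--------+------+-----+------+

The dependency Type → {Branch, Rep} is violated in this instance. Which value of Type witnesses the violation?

Type=G24: 5 rows → {Branch,Rep} takes values {(E, 668), (G, 662)} — violation
Type=G42: 5 rows → {Branch,Rep} = (L, 666), (L, 666), (L, 666), (L, 666), (L, 666) ✓
Type=G13: 1 row → {Branch,Rep} = (H, 671) ✓
Type=G81: 3 rows → {Branch,Rep} = (L, 658), (L, 658), (L, 658) ✓
The only Type value with inconsistent RHS is Type=G24.

G24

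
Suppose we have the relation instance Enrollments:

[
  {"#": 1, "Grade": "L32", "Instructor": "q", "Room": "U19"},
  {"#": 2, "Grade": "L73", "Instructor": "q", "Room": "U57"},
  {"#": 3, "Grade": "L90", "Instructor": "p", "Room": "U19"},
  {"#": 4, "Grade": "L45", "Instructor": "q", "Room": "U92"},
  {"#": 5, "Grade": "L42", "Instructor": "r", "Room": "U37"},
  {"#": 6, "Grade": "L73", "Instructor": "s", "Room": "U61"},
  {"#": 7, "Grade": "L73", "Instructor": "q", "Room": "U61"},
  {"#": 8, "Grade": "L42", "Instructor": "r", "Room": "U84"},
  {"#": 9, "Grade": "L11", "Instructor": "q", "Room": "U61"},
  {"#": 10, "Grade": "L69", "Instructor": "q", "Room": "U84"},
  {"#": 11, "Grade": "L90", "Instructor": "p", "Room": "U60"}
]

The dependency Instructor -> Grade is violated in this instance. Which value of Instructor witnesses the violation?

Instructor=q: rows 1, 2, 4, 7, 9, 10 → Grade takes values {L32, L73, L45, L11, L69} — violation
Instructor=p: rows 3, 11 → Grade = L90, L90 ✓
Instructor=r: rows 5, 8 → Grade = L42, L42 ✓
Instructor=s: row 6 → Grade = L73 ✓
The only Instructor value with inconsistent Grade is Instructor=q.

q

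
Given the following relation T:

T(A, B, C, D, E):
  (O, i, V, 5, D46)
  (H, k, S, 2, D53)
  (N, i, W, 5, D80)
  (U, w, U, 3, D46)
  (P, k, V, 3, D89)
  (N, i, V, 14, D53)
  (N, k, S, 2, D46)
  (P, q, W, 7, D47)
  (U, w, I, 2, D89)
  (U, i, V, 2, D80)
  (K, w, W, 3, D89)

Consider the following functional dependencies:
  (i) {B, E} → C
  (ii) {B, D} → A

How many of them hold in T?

(i) {B, E} → C: (B=i, E=D80): 2 rows → C takes values {W, V} — violation; (B=w, E=D89): 2 rows → C takes values {I, W} — violation — fails.
(ii) {B, D} → A: (B=i, D=5): 2 rows → A takes values {O, N} — violation; (B=k, D=2): 2 rows → A takes values {H, N} — violation; (B=w, D=3): 2 rows → A takes values {U, K} — violation — fails.
None of the 2 dependencies hold.

0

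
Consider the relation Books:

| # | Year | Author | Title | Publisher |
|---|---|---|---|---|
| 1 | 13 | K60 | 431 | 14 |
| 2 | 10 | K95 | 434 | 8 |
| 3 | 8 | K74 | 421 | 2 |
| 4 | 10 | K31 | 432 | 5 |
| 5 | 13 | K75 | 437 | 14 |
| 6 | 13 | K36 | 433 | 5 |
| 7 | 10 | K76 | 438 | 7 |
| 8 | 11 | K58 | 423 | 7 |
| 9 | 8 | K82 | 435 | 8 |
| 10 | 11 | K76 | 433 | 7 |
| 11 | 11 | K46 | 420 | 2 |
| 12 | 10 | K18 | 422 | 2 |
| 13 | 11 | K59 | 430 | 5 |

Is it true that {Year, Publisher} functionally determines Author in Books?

(Year=13, Publisher=14): rows 1, 5 → Author takes values {K60, K75} — violation
(Year=10, Publisher=8): row 2 → Author = K95 ✓
(Year=8, Publisher=2): row 3 → Author = K74 ✓
(Year=10, Publisher=5): row 4 → Author = K31 ✓
(Year=13, Publisher=5): row 6 → Author = K36 ✓
(Year=10, Publisher=7): row 7 → Author = K76 ✓
(Year=11, Publisher=7): rows 8, 10 → Author takes values {K58, K76} — violation
(Year=8, Publisher=8): row 9 → Author = K82 ✓
(Year=11, Publisher=2): row 11 → Author = K46 ✓
(Year=10, Publisher=2): row 12 → Author = K18 ✓
(Year=11, Publisher=5): row 13 → Author = K59 ✓
Two rows agree on {Year, Publisher} but differ on Author, so {Year, Publisher} → Author does not hold.

No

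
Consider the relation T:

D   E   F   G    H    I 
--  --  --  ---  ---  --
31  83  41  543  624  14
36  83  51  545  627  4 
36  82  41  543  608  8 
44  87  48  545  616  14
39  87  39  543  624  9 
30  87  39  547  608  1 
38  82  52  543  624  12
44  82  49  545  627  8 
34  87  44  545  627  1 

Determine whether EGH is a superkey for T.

All 9 rows have distinct EGH values, so EGH → (all attributes) holds and EGH is a superkey.

Yes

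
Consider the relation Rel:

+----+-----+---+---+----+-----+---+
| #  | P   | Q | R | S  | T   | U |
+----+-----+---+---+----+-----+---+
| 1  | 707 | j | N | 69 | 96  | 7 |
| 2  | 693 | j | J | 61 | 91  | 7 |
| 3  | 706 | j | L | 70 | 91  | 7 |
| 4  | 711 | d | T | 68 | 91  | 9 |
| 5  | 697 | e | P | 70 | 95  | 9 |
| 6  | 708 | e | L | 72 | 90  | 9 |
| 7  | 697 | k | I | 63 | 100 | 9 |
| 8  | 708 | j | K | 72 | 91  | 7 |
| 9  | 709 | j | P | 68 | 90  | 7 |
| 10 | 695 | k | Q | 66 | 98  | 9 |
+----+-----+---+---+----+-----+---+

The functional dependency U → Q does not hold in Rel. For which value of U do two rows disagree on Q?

9

U=7: rows 1, 2, 3, 8, 9 → Q = j, j, j, j, j ✓
U=9: rows 4, 5, 6, 7, 10 → Q takes values {d, e, k} — violation
The only U value with inconsistent Q is U=9.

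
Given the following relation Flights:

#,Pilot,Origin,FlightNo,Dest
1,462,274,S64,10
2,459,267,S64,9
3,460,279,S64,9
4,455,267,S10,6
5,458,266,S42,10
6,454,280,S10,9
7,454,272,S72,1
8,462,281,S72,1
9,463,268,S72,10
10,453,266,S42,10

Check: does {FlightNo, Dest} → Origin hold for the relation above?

No

(FlightNo=S64, Dest=10): row 1 → Origin = 274 ✓
(FlightNo=S64, Dest=9): rows 2, 3 → Origin takes values {267, 279} — violation
(FlightNo=S10, Dest=6): row 4 → Origin = 267 ✓
(FlightNo=S42, Dest=10): rows 5, 10 → Origin = 266, 266 ✓
(FlightNo=S10, Dest=9): row 6 → Origin = 280 ✓
(FlightNo=S72, Dest=1): rows 7, 8 → Origin takes values {272, 281} — violation
(FlightNo=S72, Dest=10): row 9 → Origin = 268 ✓
Two rows agree on {FlightNo, Dest} but differ on Origin, so {FlightNo, Dest} → Origin does not hold.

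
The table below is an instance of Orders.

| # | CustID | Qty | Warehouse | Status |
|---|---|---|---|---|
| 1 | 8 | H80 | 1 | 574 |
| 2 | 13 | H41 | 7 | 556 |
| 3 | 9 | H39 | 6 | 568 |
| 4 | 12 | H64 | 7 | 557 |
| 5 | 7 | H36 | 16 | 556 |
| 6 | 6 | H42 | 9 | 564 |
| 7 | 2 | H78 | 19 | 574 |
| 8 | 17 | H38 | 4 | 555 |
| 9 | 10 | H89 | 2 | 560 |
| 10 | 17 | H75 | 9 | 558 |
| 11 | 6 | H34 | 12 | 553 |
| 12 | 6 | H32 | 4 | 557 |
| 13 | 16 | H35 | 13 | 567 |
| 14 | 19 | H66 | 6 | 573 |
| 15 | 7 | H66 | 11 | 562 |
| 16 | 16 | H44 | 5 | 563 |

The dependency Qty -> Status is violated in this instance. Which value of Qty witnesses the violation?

Qty=H80: row 1 → Status = 574 ✓
Qty=H41: row 2 → Status = 556 ✓
Qty=H39: row 3 → Status = 568 ✓
Qty=H64: row 4 → Status = 557 ✓
Qty=H36: row 5 → Status = 556 ✓
Qty=H42: row 6 → Status = 564 ✓
Qty=H78: row 7 → Status = 574 ✓
Qty=H38: row 8 → Status = 555 ✓
Qty=H89: row 9 → Status = 560 ✓
Qty=H75: row 10 → Status = 558 ✓
Qty=H34: row 11 → Status = 553 ✓
Qty=H32: row 12 → Status = 557 ✓
Qty=H35: row 13 → Status = 567 ✓
Qty=H66: rows 14, 15 → Status takes values {573, 562} — violation
Qty=H44: row 16 → Status = 563 ✓
The only Qty value with inconsistent Status is Qty=H66.

H66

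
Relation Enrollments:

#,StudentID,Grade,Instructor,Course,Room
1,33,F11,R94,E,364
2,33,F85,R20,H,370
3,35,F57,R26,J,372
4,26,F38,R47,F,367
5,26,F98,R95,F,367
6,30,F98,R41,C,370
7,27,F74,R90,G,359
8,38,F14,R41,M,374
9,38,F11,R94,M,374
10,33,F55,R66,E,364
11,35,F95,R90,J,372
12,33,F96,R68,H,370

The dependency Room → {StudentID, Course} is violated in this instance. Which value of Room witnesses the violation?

370

Room=364: rows 1, 10 → {StudentID,Course} = (33, E), (33, E) ✓
Room=370: rows 2, 6, 12 → {StudentID,Course} takes values {(33, H), (30, C)} — violation
Room=372: rows 3, 11 → {StudentID,Course} = (35, J), (35, J) ✓
Room=367: rows 4, 5 → {StudentID,Course} = (26, F), (26, F) ✓
Room=359: row 7 → {StudentID,Course} = (27, G) ✓
Room=374: rows 8, 9 → {StudentID,Course} = (38, M), (38, M) ✓
The only Room value with inconsistent RHS is Room=370.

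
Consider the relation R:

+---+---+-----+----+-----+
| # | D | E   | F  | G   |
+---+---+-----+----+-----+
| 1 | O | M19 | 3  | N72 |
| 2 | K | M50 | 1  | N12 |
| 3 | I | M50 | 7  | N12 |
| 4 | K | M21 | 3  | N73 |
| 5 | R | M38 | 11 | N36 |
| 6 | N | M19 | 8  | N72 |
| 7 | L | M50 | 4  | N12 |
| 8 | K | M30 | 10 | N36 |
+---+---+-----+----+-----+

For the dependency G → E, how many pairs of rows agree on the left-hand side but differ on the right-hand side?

G=N72: all 2 rows agree on E — 0 pairs.
G=N12: all 3 rows agree on E — 0 pairs.
G=N36: violating pairs (5,8) — 1 pair.

1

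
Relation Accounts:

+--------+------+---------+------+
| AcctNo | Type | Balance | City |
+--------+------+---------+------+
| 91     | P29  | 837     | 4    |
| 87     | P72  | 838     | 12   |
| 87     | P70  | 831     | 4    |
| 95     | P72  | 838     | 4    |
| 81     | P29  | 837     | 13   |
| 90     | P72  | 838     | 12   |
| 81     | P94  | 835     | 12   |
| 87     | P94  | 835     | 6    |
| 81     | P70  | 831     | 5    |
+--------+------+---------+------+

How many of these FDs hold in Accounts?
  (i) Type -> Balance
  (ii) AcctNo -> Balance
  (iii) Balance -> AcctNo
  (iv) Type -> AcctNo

(i) Type -> Balance: every LHS value maps to a single RHS value — holds.
(ii) AcctNo -> Balance: AcctNo=87: 3 rows → Balance takes values {838, 831, 835} — violation; AcctNo=81: 3 rows → Balance takes values {837, 835, 831} — violation — fails.
(iii) Balance -> AcctNo: Balance=837: 2 rows → AcctNo takes values {91, 81} — violation; Balance=838: 3 rows → AcctNo takes values {87, 95, 90} — violation; Balance=831: 2 rows → AcctNo takes values {87, 81} — violation; Balance=835: 2 rows → AcctNo takes values {81, 87} — violation — fails.
(iv) Type -> AcctNo: Type=P29: 2 rows → AcctNo takes values {91, 81} — violation; Type=P72: 3 rows → AcctNo takes values {87, 95, 90} — violation; Type=P70: 2 rows → AcctNo takes values {87, 81} — violation; Type=P94: 2 rows → AcctNo takes values {81, 87} — violation — fails.
1 of the 4 dependencies holds.

1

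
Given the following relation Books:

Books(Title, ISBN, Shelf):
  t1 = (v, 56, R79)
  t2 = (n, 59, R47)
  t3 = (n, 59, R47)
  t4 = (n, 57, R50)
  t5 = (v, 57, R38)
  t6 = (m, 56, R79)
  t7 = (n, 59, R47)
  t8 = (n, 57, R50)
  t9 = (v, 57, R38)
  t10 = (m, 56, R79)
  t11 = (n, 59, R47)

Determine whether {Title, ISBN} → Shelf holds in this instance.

Yes

(Title=v, ISBN=56): row 1 → Shelf = R79 ✓
(Title=n, ISBN=59): rows 2, 3, 7, 11 → Shelf = R47, R47, R47, R47 ✓
(Title=n, ISBN=57): rows 4, 8 → Shelf = R50, R50 ✓
(Title=v, ISBN=57): rows 5, 9 → Shelf = R38, R38 ✓
(Title=m, ISBN=56): rows 6, 10 → Shelf = R79, R79 ✓
Every {Title, ISBN} value is associated with a single Shelf value, so {Title, ISBN} → Shelf holds.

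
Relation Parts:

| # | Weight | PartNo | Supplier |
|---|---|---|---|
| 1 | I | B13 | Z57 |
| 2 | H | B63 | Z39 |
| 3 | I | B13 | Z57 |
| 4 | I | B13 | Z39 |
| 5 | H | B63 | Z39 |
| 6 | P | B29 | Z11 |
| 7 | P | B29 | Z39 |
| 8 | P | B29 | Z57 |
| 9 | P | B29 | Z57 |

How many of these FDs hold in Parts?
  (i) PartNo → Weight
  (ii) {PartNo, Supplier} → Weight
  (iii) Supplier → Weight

2

(i) PartNo → Weight: every LHS value maps to a single RHS value — holds.
(ii) {PartNo, Supplier} → Weight: every LHS value maps to a single RHS value — holds.
(iii) Supplier → Weight: Supplier=Z57: rows 1, 3, 8, 9 → Weight takes values {I, P} — violation; Supplier=Z39: rows 2, 4, 5, 7 → Weight takes values {H, I, P} — violation — fails.
2 of the 3 dependencies hold.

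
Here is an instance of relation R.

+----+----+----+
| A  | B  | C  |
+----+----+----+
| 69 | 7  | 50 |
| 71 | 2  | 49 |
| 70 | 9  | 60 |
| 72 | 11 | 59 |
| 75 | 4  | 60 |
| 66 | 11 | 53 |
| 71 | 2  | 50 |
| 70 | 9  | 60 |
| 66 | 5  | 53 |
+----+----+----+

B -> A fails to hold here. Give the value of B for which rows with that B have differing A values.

B=7: 1 row → A = 69 ✓
B=2: 2 rows → A = 71, 71 ✓
B=9: 2 rows → A = 70, 70 ✓
B=11: 2 rows → A takes values {72, 66} — violation
B=4: 1 row → A = 75 ✓
B=5: 1 row → A = 66 ✓
The only B value with inconsistent A is B=11.

11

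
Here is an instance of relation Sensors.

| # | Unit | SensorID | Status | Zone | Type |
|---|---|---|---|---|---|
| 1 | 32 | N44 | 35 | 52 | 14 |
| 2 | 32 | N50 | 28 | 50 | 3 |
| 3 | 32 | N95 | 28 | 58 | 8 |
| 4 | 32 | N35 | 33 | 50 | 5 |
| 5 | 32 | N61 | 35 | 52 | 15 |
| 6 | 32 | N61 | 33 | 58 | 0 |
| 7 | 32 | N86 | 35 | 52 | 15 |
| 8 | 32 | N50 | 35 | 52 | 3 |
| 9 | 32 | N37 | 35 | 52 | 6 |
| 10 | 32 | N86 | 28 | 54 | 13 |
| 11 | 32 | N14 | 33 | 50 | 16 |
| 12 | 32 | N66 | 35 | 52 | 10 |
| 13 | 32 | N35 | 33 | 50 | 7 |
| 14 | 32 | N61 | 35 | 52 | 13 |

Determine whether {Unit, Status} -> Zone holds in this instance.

(Unit=32, Status=35): rows 1, 5, 7, 8, 9, 12, 14 → Zone = 52, 52, 52, 52, 52, 52, 52 ✓
(Unit=32, Status=28): rows 2, 3, 10 → Zone takes values {50, 58, 54} — violation
(Unit=32, Status=33): rows 4, 6, 11, 13 → Zone takes values {50, 58} — violation
Two rows agree on {Unit, Status} but differ on Zone, so {Unit, Status} -> Zone does not hold.

No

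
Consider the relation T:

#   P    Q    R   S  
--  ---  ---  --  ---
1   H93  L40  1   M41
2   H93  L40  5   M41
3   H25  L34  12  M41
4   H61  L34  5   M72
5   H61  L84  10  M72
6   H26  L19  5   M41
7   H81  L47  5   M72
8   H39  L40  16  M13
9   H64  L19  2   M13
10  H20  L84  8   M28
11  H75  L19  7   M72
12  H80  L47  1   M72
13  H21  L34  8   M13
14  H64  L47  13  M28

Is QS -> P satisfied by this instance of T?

(Q=L40, S=M41): rows 1, 2 → P = H93, H93 ✓
(Q=L34, S=M41): row 3 → P = H25 ✓
(Q=L34, S=M72): row 4 → P = H61 ✓
(Q=L84, S=M72): row 5 → P = H61 ✓
(Q=L19, S=M41): row 6 → P = H26 ✓
(Q=L47, S=M72): rows 7, 12 → P takes values {H81, H80} — violation
(Q=L40, S=M13): row 8 → P = H39 ✓
(Q=L19, S=M13): row 9 → P = H64 ✓
(Q=L84, S=M28): row 10 → P = H20 ✓
(Q=L19, S=M72): row 11 → P = H75 ✓
(Q=L34, S=M13): row 13 → P = H21 ✓
(Q=L47, S=M28): row 14 → P = H64 ✓
Two rows agree on QS but differ on P, so QS -> P does not hold.

No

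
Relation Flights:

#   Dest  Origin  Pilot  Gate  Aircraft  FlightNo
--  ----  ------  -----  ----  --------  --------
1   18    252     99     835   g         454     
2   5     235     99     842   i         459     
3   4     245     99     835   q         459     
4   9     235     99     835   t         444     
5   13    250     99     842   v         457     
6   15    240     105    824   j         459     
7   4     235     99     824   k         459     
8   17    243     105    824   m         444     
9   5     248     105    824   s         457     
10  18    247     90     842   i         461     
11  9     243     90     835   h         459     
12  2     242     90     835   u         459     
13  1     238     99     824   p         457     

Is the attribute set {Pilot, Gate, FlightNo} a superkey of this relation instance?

Rows 11 and 12 have the same {Pilot, Gate, FlightNo} value (Pilot=90, Gate=835, FlightNo=459) but are distinct tuples, so {Pilot, Gate, FlightNo} does not determine every attribute — not a superkey.

No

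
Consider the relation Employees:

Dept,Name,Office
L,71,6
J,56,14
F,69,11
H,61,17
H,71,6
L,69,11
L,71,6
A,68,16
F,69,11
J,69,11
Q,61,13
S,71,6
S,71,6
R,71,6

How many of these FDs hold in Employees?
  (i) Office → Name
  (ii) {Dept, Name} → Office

2

(i) Office → Name: every LHS value maps to a single RHS value — holds.
(ii) {Dept, Name} → Office: every LHS value maps to a single RHS value — holds.
2 of the 2 dependencies hold.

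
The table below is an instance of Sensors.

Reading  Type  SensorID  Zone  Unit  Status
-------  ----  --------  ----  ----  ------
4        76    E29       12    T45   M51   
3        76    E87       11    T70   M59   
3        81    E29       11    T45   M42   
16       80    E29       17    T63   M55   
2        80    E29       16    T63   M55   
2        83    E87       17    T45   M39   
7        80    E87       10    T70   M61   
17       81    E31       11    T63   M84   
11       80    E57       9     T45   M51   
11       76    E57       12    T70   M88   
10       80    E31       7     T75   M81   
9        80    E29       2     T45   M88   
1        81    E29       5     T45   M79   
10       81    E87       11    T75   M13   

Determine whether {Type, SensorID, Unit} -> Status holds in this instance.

No

(Type=76, SensorID=E29, Unit=T45): 1 row → Status = M51 ✓
(Type=76, SensorID=E87, Unit=T70): 1 row → Status = M59 ✓
(Type=81, SensorID=E29, Unit=T45): 2 rows → Status takes values {M42, M79} — violation
(Type=80, SensorID=E29, Unit=T63): 2 rows → Status = M55, M55 ✓
(Type=83, SensorID=E87, Unit=T45): 1 row → Status = M39 ✓
(Type=80, SensorID=E87, Unit=T70): 1 row → Status = M61 ✓
(Type=81, SensorID=E31, Unit=T63): 1 row → Status = M84 ✓
(Type=80, SensorID=E57, Unit=T45): 1 row → Status = M51 ✓
(Type=76, SensorID=E57, Unit=T70): 1 row → Status = M88 ✓
(Type=80, SensorID=E31, Unit=T75): 1 row → Status = M81 ✓
(Type=80, SensorID=E29, Unit=T45): 1 row → Status = M88 ✓
(Type=81, SensorID=E87, Unit=T75): 1 row → Status = M13 ✓
Two rows agree on {Type, SensorID, Unit} but differ on Status, so {Type, SensorID, Unit} -> Status does not hold.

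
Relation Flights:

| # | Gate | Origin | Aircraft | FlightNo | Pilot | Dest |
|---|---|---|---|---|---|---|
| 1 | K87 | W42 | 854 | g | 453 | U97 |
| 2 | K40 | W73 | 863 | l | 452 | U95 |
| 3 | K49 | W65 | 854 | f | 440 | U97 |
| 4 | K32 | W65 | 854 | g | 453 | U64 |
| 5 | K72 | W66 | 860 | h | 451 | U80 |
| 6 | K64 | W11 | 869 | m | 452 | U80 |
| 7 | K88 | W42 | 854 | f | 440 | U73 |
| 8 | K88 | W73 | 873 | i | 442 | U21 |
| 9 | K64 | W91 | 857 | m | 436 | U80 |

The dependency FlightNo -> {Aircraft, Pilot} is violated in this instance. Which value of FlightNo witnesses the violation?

m

FlightNo=g: rows 1, 4 → {Aircraft,Pilot} = (854, 453), (854, 453) ✓
FlightNo=l: row 2 → {Aircraft,Pilot} = (863, 452) ✓
FlightNo=f: rows 3, 7 → {Aircraft,Pilot} = (854, 440), (854, 440) ✓
FlightNo=h: row 5 → {Aircraft,Pilot} = (860, 451) ✓
FlightNo=m: rows 6, 9 → {Aircraft,Pilot} takes values {(869, 452), (857, 436)} — violation
FlightNo=i: row 8 → {Aircraft,Pilot} = (873, 442) ✓
The only FlightNo value with inconsistent RHS is FlightNo=m.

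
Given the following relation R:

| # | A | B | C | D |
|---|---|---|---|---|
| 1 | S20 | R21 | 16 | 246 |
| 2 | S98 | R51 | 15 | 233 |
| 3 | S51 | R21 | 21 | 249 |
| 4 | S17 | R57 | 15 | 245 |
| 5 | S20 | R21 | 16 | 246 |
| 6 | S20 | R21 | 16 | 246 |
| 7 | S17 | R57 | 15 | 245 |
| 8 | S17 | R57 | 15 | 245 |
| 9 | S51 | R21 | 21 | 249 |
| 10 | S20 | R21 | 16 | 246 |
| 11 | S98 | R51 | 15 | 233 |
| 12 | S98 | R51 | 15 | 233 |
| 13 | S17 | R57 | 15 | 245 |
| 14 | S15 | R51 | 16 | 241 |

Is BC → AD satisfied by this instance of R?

(B=R21, C=16): rows 1, 5, 6, 10 → {A,D} = (S20, 246), (S20, 246), (S20, 246), (S20, 246) ✓
(B=R51, C=15): rows 2, 11, 12 → {A,D} = (S98, 233), (S98, 233), (S98, 233) ✓
(B=R21, C=21): rows 3, 9 → {A,D} = (S51, 249), (S51, 249) ✓
(B=R57, C=15): rows 4, 7, 8, 13 → {A,D} = (S17, 245), (S17, 245), (S17, 245), (S17, 245) ✓
(B=R51, C=16): row 14 → {A,D} = (S15, 241) ✓
Every BC value is associated with a single AD value, so BC → AD holds.

Yes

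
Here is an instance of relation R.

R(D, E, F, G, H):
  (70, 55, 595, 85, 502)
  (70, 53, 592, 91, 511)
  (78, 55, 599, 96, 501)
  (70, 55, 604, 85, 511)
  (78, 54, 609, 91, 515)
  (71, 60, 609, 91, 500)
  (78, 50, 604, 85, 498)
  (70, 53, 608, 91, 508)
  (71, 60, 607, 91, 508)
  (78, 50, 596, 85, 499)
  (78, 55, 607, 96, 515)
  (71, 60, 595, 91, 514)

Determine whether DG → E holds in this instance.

Yes

(D=70, G=85): 2 rows → E = 55, 55 ✓
(D=70, G=91): 2 rows → E = 53, 53 ✓
(D=78, G=96): 2 rows → E = 55, 55 ✓
(D=78, G=91): 1 row → E = 54 ✓
(D=71, G=91): 3 rows → E = 60, 60, 60 ✓
(D=78, G=85): 2 rows → E = 50, 50 ✓
Every DG value is associated with a single E value, so DG → E holds.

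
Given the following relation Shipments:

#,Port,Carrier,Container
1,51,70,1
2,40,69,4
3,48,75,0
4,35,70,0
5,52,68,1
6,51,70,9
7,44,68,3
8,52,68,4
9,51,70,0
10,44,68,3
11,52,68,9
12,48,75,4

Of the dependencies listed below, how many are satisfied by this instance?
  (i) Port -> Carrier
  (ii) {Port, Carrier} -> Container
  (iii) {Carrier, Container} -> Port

1

(i) Port -> Carrier: every LHS value maps to a single RHS value — holds.
(ii) {Port, Carrier} -> Container: (Port=51, Carrier=70): rows 1, 6, 9 → Container takes values {1, 9, 0} — violation; (Port=48, Carrier=75): rows 3, 12 → Container takes values {0, 4} — violation; (Port=52, Carrier=68): rows 5, 8, 11 → Container takes values {1, 4, 9} — violation — fails.
(iii) {Carrier, Container} -> Port: (Carrier=70, Container=0): rows 4, 9 → Port takes values {35, 51} — violation — fails.
1 of the 3 dependencies holds.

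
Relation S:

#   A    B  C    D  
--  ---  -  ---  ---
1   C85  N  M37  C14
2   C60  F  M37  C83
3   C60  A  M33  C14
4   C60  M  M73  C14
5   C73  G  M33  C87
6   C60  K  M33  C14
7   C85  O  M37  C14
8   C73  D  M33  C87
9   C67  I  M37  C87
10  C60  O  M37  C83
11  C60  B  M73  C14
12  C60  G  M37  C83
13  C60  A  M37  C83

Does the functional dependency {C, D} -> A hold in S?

(C=M37, D=C14): rows 1, 7 → A = C85, C85 ✓
(C=M37, D=C83): rows 2, 10, 12, 13 → A = C60, C60, C60, C60 ✓
(C=M33, D=C14): rows 3, 6 → A = C60, C60 ✓
(C=M73, D=C14): rows 4, 11 → A = C60, C60 ✓
(C=M33, D=C87): rows 5, 8 → A = C73, C73 ✓
(C=M37, D=C87): row 9 → A = C67 ✓
Every {C, D} value is associated with a single A value, so {C, D} -> A holds.

Yes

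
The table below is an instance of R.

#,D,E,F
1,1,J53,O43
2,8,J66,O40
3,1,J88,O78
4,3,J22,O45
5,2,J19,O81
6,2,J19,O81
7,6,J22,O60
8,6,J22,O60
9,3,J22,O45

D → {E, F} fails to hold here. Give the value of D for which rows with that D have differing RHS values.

1

D=1: rows 1, 3 → {E,F} takes values {(J53, O43), (J88, O78)} — violation
D=8: row 2 → {E,F} = (J66, O40) ✓
D=3: rows 4, 9 → {E,F} = (J22, O45), (J22, O45) ✓
D=2: rows 5, 6 → {E,F} = (J19, O81), (J19, O81) ✓
D=6: rows 7, 8 → {E,F} = (J22, O60), (J22, O60) ✓
The only D value with inconsistent RHS is D=1.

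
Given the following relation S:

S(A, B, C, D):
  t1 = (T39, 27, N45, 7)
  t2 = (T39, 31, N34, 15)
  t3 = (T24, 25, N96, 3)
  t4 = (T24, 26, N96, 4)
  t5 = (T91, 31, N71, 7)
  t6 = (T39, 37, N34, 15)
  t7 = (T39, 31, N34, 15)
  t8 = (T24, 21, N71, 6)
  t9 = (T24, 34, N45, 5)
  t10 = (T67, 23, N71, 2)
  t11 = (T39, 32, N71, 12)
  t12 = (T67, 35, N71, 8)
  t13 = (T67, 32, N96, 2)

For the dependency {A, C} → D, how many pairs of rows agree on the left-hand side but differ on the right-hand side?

2

(A=T39, C=N34): all 3 rows agree on D — 0 pairs.
(A=T24, C=N96): violating pairs (3,4) — 1 pair.
(A=T67, C=N71): violating pairs (10,12) — 1 pair.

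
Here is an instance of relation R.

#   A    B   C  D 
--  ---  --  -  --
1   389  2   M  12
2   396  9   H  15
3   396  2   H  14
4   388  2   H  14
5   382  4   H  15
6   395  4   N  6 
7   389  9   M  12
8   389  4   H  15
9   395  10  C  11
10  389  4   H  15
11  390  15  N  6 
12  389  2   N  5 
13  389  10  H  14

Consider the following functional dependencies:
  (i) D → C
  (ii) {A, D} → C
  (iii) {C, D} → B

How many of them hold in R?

2

(i) D → C: every LHS value maps to a single RHS value — holds.
(ii) {A, D} → C: every LHS value maps to a single RHS value — holds.
(iii) {C, D} → B: (C=M, D=12): rows 1, 7 → B takes values {2, 9} — violation; (C=H, D=15): rows 2, 5, 8, 10 → B takes values {9, 4} — violation; (C=H, D=14): rows 3, 4, 13 → B takes values {2, 10} — violation; (C=N, D=6): rows 6, 11 → B takes values {4, 15} — violation — fails.
2 of the 3 dependencies hold.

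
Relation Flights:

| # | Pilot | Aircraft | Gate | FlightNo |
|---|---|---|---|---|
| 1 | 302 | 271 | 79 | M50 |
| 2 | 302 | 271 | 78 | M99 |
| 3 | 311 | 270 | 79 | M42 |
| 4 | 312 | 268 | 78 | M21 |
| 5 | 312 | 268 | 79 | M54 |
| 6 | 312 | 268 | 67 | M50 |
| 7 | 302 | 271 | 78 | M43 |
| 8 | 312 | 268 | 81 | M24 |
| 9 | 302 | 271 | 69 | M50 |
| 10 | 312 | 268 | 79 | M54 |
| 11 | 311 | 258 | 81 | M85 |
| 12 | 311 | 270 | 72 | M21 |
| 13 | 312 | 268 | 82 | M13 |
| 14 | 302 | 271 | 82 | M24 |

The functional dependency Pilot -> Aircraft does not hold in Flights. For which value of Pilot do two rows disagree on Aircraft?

311

Pilot=302: rows 1, 2, 7, 9, 14 → Aircraft = 271, 271, 271, 271, 271 ✓
Pilot=311: rows 3, 11, 12 → Aircraft takes values {270, 258} — violation
Pilot=312: rows 4, 5, 6, 8, 10, 13 → Aircraft = 268, 268, 268, 268, 268, 268 ✓
The only Pilot value with inconsistent Aircraft is Pilot=311.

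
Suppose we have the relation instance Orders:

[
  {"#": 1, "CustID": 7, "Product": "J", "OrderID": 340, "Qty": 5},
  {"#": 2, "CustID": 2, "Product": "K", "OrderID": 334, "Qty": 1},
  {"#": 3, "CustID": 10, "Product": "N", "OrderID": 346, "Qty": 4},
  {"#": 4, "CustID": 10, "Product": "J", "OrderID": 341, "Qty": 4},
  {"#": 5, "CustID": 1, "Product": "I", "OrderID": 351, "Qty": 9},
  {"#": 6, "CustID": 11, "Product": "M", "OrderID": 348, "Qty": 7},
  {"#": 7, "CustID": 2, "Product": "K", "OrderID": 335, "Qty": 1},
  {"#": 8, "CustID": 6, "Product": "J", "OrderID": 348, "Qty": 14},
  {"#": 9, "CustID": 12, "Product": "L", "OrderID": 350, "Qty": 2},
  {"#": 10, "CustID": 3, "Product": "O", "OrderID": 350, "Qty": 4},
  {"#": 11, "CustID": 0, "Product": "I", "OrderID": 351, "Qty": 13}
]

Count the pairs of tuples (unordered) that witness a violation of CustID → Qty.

CustID=2: all 2 rows agree on Qty — 0 pairs.
CustID=10: all 2 rows agree on Qty — 0 pairs.

0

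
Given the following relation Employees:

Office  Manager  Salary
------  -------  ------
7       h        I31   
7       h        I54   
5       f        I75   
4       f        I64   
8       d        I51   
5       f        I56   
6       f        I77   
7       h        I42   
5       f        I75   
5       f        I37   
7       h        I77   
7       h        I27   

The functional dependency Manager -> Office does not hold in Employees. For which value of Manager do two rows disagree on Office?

Manager=h: 5 rows → Office = 7, 7, 7, 7, 7 ✓
Manager=f: 6 rows → Office takes values {5, 4, 6} — violation
Manager=d: 1 row → Office = 8 ✓
The only Manager value with inconsistent Office is Manager=f.

f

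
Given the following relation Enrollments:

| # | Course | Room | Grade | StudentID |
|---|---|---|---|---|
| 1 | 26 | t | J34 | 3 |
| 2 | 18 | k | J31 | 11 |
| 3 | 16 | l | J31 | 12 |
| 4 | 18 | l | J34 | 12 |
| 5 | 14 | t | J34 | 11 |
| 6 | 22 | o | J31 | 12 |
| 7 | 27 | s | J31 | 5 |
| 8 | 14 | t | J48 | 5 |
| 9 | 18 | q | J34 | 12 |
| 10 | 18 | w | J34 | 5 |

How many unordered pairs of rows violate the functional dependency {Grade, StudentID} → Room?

(Grade=J31, StudentID=12): violating pairs (3,6) — 1 pair.
(Grade=J34, StudentID=12): violating pairs (4,9) — 1 pair.

2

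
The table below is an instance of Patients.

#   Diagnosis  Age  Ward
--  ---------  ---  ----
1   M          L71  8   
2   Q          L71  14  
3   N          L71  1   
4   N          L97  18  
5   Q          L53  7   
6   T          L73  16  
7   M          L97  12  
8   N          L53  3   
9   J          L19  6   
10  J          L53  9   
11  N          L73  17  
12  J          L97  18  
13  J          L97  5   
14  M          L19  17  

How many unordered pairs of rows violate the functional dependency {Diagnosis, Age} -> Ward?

1

(Diagnosis=J, Age=L97): violating pairs (12,13) — 1 pair.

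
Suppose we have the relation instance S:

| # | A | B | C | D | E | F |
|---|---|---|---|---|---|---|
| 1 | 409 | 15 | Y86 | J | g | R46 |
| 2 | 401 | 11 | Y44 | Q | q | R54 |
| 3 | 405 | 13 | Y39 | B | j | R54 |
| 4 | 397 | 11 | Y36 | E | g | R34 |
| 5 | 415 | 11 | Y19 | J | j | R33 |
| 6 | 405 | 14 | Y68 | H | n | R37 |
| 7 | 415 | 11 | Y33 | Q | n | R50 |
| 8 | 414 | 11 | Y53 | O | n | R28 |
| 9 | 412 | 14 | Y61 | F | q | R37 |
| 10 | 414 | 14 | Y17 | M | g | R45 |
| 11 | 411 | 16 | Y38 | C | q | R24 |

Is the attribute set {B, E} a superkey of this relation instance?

Rows 7 and 8 have the same {B, E} value (B=11, E=n) but are distinct tuples, so {B, E} does not determine every attribute — not a superkey.

No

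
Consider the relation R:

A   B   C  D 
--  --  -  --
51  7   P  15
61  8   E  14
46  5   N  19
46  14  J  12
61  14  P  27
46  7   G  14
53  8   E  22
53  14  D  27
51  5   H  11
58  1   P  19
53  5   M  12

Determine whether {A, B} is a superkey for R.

Yes

All 11 rows have distinct {A, B} values, so {A, B} → (all attributes) holds and {A, B} is a superkey.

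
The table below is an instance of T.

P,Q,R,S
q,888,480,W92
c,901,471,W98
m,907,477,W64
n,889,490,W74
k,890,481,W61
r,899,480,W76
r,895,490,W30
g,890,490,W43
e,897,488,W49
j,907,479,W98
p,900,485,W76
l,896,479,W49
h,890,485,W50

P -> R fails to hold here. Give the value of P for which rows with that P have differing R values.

P=q: 1 row → R = 480 ✓
P=c: 1 row → R = 471 ✓
P=m: 1 row → R = 477 ✓
P=n: 1 row → R = 490 ✓
P=k: 1 row → R = 481 ✓
P=r: 2 rows → R takes values {480, 490} — violation
P=g: 1 row → R = 490 ✓
P=e: 1 row → R = 488 ✓
P=j: 1 row → R = 479 ✓
P=p: 1 row → R = 485 ✓
P=l: 1 row → R = 479 ✓
P=h: 1 row → R = 485 ✓
The only P value with inconsistent R is P=r.

r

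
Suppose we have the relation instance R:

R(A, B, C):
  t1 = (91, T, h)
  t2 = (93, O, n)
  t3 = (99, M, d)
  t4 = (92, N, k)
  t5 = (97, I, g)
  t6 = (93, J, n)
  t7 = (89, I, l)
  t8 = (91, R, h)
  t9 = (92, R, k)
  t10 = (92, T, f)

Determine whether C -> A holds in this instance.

Yes

C=h: rows 1, 8 → A = 91, 91 ✓
C=n: rows 2, 6 → A = 93, 93 ✓
C=d: row 3 → A = 99 ✓
C=k: rows 4, 9 → A = 92, 92 ✓
C=g: row 5 → A = 97 ✓
C=l: row 7 → A = 89 ✓
C=f: row 10 → A = 92 ✓
Every C value is associated with a single A value, so C -> A holds.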